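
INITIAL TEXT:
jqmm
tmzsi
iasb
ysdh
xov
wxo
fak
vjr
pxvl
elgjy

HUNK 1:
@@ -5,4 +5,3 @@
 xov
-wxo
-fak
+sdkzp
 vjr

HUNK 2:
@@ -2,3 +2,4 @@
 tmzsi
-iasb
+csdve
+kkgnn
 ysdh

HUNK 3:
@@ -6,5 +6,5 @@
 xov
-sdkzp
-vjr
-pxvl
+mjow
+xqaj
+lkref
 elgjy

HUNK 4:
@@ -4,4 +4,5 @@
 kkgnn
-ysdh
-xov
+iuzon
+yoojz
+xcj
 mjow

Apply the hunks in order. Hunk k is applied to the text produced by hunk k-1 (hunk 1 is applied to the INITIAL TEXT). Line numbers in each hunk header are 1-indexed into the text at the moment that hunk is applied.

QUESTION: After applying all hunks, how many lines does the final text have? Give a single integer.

Hunk 1: at line 5 remove [wxo,fak] add [sdkzp] -> 9 lines: jqmm tmzsi iasb ysdh xov sdkzp vjr pxvl elgjy
Hunk 2: at line 2 remove [iasb] add [csdve,kkgnn] -> 10 lines: jqmm tmzsi csdve kkgnn ysdh xov sdkzp vjr pxvl elgjy
Hunk 3: at line 6 remove [sdkzp,vjr,pxvl] add [mjow,xqaj,lkref] -> 10 lines: jqmm tmzsi csdve kkgnn ysdh xov mjow xqaj lkref elgjy
Hunk 4: at line 4 remove [ysdh,xov] add [iuzon,yoojz,xcj] -> 11 lines: jqmm tmzsi csdve kkgnn iuzon yoojz xcj mjow xqaj lkref elgjy
Final line count: 11

Answer: 11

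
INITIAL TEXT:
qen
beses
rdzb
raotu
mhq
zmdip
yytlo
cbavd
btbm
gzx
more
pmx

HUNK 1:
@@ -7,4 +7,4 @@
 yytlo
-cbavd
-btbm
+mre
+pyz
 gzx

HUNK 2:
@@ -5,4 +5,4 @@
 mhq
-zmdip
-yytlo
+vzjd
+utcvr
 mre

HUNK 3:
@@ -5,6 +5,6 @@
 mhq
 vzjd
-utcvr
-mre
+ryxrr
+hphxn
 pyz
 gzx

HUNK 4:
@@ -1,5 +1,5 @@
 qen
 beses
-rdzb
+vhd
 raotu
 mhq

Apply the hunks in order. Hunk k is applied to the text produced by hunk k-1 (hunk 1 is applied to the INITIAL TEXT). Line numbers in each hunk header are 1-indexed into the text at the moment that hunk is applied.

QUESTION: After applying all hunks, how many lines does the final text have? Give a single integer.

Hunk 1: at line 7 remove [cbavd,btbm] add [mre,pyz] -> 12 lines: qen beses rdzb raotu mhq zmdip yytlo mre pyz gzx more pmx
Hunk 2: at line 5 remove [zmdip,yytlo] add [vzjd,utcvr] -> 12 lines: qen beses rdzb raotu mhq vzjd utcvr mre pyz gzx more pmx
Hunk 3: at line 5 remove [utcvr,mre] add [ryxrr,hphxn] -> 12 lines: qen beses rdzb raotu mhq vzjd ryxrr hphxn pyz gzx more pmx
Hunk 4: at line 1 remove [rdzb] add [vhd] -> 12 lines: qen beses vhd raotu mhq vzjd ryxrr hphxn pyz gzx more pmx
Final line count: 12

Answer: 12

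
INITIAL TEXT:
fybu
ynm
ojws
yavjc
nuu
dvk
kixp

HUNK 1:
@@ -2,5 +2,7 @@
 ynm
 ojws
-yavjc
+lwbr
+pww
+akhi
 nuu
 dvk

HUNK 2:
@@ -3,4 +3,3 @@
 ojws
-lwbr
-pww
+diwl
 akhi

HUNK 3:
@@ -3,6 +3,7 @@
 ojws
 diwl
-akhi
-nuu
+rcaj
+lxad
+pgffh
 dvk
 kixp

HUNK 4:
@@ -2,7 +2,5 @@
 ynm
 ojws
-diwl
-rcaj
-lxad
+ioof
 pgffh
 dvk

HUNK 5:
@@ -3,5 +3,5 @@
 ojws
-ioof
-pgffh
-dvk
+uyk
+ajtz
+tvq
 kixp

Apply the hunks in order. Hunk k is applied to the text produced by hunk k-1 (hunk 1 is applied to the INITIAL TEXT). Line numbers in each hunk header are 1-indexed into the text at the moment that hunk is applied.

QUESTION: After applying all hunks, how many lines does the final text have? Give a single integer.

Answer: 7

Derivation:
Hunk 1: at line 2 remove [yavjc] add [lwbr,pww,akhi] -> 9 lines: fybu ynm ojws lwbr pww akhi nuu dvk kixp
Hunk 2: at line 3 remove [lwbr,pww] add [diwl] -> 8 lines: fybu ynm ojws diwl akhi nuu dvk kixp
Hunk 3: at line 3 remove [akhi,nuu] add [rcaj,lxad,pgffh] -> 9 lines: fybu ynm ojws diwl rcaj lxad pgffh dvk kixp
Hunk 4: at line 2 remove [diwl,rcaj,lxad] add [ioof] -> 7 lines: fybu ynm ojws ioof pgffh dvk kixp
Hunk 5: at line 3 remove [ioof,pgffh,dvk] add [uyk,ajtz,tvq] -> 7 lines: fybu ynm ojws uyk ajtz tvq kixp
Final line count: 7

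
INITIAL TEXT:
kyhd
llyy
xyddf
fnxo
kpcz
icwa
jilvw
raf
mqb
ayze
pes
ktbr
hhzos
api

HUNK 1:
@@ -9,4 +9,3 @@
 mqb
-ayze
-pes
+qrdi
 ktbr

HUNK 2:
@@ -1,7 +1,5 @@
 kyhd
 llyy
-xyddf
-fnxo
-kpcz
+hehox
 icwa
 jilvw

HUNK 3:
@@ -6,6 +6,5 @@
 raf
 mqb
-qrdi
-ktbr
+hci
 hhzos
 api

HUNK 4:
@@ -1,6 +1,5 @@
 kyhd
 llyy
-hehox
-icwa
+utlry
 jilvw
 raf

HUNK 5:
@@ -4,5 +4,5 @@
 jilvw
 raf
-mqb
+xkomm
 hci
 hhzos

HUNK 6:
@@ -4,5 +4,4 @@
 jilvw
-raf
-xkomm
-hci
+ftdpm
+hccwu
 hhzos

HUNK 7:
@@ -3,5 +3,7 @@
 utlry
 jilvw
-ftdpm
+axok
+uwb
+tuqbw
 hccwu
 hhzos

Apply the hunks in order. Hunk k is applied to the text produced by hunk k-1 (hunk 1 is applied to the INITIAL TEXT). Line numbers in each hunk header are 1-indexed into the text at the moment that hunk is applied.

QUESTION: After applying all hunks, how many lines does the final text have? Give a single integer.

Answer: 10

Derivation:
Hunk 1: at line 9 remove [ayze,pes] add [qrdi] -> 13 lines: kyhd llyy xyddf fnxo kpcz icwa jilvw raf mqb qrdi ktbr hhzos api
Hunk 2: at line 1 remove [xyddf,fnxo,kpcz] add [hehox] -> 11 lines: kyhd llyy hehox icwa jilvw raf mqb qrdi ktbr hhzos api
Hunk 3: at line 6 remove [qrdi,ktbr] add [hci] -> 10 lines: kyhd llyy hehox icwa jilvw raf mqb hci hhzos api
Hunk 4: at line 1 remove [hehox,icwa] add [utlry] -> 9 lines: kyhd llyy utlry jilvw raf mqb hci hhzos api
Hunk 5: at line 4 remove [mqb] add [xkomm] -> 9 lines: kyhd llyy utlry jilvw raf xkomm hci hhzos api
Hunk 6: at line 4 remove [raf,xkomm,hci] add [ftdpm,hccwu] -> 8 lines: kyhd llyy utlry jilvw ftdpm hccwu hhzos api
Hunk 7: at line 3 remove [ftdpm] add [axok,uwb,tuqbw] -> 10 lines: kyhd llyy utlry jilvw axok uwb tuqbw hccwu hhzos api
Final line count: 10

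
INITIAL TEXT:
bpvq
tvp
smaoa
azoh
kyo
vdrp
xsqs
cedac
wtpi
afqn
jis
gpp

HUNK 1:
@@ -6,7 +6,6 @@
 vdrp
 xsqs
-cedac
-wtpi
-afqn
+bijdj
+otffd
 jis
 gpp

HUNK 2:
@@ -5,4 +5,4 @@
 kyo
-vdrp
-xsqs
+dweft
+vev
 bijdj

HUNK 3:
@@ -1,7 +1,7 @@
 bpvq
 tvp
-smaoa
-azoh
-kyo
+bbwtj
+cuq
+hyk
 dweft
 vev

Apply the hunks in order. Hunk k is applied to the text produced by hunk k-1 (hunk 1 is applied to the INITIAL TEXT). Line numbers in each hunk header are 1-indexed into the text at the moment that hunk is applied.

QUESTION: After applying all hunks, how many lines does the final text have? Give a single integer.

Hunk 1: at line 6 remove [cedac,wtpi,afqn] add [bijdj,otffd] -> 11 lines: bpvq tvp smaoa azoh kyo vdrp xsqs bijdj otffd jis gpp
Hunk 2: at line 5 remove [vdrp,xsqs] add [dweft,vev] -> 11 lines: bpvq tvp smaoa azoh kyo dweft vev bijdj otffd jis gpp
Hunk 3: at line 1 remove [smaoa,azoh,kyo] add [bbwtj,cuq,hyk] -> 11 lines: bpvq tvp bbwtj cuq hyk dweft vev bijdj otffd jis gpp
Final line count: 11

Answer: 11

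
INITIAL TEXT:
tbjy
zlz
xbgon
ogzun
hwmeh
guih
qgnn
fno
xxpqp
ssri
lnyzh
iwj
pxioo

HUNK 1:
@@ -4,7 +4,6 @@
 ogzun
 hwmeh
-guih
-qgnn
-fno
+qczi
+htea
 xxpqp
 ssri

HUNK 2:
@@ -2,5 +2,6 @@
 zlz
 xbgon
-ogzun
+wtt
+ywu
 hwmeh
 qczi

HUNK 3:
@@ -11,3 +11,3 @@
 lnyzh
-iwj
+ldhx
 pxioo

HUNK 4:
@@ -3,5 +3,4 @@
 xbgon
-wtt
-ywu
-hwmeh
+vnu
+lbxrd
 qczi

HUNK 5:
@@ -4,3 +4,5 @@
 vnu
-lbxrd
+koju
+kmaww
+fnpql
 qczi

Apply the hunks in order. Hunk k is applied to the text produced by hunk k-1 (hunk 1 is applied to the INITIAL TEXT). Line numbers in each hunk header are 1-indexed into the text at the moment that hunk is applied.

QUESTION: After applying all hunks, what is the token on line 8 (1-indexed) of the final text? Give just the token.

Hunk 1: at line 4 remove [guih,qgnn,fno] add [qczi,htea] -> 12 lines: tbjy zlz xbgon ogzun hwmeh qczi htea xxpqp ssri lnyzh iwj pxioo
Hunk 2: at line 2 remove [ogzun] add [wtt,ywu] -> 13 lines: tbjy zlz xbgon wtt ywu hwmeh qczi htea xxpqp ssri lnyzh iwj pxioo
Hunk 3: at line 11 remove [iwj] add [ldhx] -> 13 lines: tbjy zlz xbgon wtt ywu hwmeh qczi htea xxpqp ssri lnyzh ldhx pxioo
Hunk 4: at line 3 remove [wtt,ywu,hwmeh] add [vnu,lbxrd] -> 12 lines: tbjy zlz xbgon vnu lbxrd qczi htea xxpqp ssri lnyzh ldhx pxioo
Hunk 5: at line 4 remove [lbxrd] add [koju,kmaww,fnpql] -> 14 lines: tbjy zlz xbgon vnu koju kmaww fnpql qczi htea xxpqp ssri lnyzh ldhx pxioo
Final line 8: qczi

Answer: qczi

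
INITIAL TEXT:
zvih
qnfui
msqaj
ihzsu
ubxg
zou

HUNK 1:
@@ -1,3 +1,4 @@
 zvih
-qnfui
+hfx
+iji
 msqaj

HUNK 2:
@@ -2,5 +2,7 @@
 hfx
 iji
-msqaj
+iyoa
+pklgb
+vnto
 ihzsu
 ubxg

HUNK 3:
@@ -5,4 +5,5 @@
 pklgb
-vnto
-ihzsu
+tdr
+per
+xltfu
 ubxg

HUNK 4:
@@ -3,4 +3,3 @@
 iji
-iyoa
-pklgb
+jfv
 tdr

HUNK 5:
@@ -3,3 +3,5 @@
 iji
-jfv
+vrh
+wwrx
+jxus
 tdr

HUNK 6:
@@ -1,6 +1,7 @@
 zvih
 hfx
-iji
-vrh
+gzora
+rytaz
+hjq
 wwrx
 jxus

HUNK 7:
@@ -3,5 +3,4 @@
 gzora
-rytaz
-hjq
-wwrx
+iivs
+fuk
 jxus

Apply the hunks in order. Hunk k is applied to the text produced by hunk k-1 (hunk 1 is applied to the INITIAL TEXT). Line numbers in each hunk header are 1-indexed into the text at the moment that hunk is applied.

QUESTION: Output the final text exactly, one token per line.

Answer: zvih
hfx
gzora
iivs
fuk
jxus
tdr
per
xltfu
ubxg
zou

Derivation:
Hunk 1: at line 1 remove [qnfui] add [hfx,iji] -> 7 lines: zvih hfx iji msqaj ihzsu ubxg zou
Hunk 2: at line 2 remove [msqaj] add [iyoa,pklgb,vnto] -> 9 lines: zvih hfx iji iyoa pklgb vnto ihzsu ubxg zou
Hunk 3: at line 5 remove [vnto,ihzsu] add [tdr,per,xltfu] -> 10 lines: zvih hfx iji iyoa pklgb tdr per xltfu ubxg zou
Hunk 4: at line 3 remove [iyoa,pklgb] add [jfv] -> 9 lines: zvih hfx iji jfv tdr per xltfu ubxg zou
Hunk 5: at line 3 remove [jfv] add [vrh,wwrx,jxus] -> 11 lines: zvih hfx iji vrh wwrx jxus tdr per xltfu ubxg zou
Hunk 6: at line 1 remove [iji,vrh] add [gzora,rytaz,hjq] -> 12 lines: zvih hfx gzora rytaz hjq wwrx jxus tdr per xltfu ubxg zou
Hunk 7: at line 3 remove [rytaz,hjq,wwrx] add [iivs,fuk] -> 11 lines: zvih hfx gzora iivs fuk jxus tdr per xltfu ubxg zou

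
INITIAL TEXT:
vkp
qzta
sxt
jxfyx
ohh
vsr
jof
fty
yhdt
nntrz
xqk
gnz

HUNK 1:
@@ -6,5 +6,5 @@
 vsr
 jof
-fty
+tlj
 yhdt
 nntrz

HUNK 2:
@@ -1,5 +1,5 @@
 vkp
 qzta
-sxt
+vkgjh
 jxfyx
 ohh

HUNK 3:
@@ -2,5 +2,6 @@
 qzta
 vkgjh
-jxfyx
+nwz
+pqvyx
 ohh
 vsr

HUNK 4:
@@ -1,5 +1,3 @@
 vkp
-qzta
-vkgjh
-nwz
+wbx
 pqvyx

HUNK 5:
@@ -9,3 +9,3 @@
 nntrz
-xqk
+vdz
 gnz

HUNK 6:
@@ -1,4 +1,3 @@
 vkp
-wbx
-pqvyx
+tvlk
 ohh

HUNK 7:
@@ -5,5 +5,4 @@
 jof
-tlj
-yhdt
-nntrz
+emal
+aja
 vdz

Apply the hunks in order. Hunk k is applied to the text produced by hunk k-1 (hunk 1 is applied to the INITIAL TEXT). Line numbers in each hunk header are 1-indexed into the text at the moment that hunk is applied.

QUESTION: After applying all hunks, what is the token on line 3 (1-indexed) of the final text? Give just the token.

Answer: ohh

Derivation:
Hunk 1: at line 6 remove [fty] add [tlj] -> 12 lines: vkp qzta sxt jxfyx ohh vsr jof tlj yhdt nntrz xqk gnz
Hunk 2: at line 1 remove [sxt] add [vkgjh] -> 12 lines: vkp qzta vkgjh jxfyx ohh vsr jof tlj yhdt nntrz xqk gnz
Hunk 3: at line 2 remove [jxfyx] add [nwz,pqvyx] -> 13 lines: vkp qzta vkgjh nwz pqvyx ohh vsr jof tlj yhdt nntrz xqk gnz
Hunk 4: at line 1 remove [qzta,vkgjh,nwz] add [wbx] -> 11 lines: vkp wbx pqvyx ohh vsr jof tlj yhdt nntrz xqk gnz
Hunk 5: at line 9 remove [xqk] add [vdz] -> 11 lines: vkp wbx pqvyx ohh vsr jof tlj yhdt nntrz vdz gnz
Hunk 6: at line 1 remove [wbx,pqvyx] add [tvlk] -> 10 lines: vkp tvlk ohh vsr jof tlj yhdt nntrz vdz gnz
Hunk 7: at line 5 remove [tlj,yhdt,nntrz] add [emal,aja] -> 9 lines: vkp tvlk ohh vsr jof emal aja vdz gnz
Final line 3: ohh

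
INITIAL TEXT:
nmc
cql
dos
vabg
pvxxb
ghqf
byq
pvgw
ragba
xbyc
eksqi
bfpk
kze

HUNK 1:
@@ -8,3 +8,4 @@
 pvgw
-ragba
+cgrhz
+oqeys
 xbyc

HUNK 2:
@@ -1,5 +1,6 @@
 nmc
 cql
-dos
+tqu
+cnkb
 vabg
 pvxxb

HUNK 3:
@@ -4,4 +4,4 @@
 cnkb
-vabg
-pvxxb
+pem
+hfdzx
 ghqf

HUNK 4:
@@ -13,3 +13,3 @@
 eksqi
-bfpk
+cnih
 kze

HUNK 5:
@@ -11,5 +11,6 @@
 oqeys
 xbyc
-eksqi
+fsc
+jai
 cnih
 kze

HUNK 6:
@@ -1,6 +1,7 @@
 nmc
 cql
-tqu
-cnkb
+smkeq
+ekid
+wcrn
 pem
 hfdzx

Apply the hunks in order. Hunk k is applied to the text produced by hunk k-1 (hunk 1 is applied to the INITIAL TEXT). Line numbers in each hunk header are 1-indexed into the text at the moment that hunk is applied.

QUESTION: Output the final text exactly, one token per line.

Answer: nmc
cql
smkeq
ekid
wcrn
pem
hfdzx
ghqf
byq
pvgw
cgrhz
oqeys
xbyc
fsc
jai
cnih
kze

Derivation:
Hunk 1: at line 8 remove [ragba] add [cgrhz,oqeys] -> 14 lines: nmc cql dos vabg pvxxb ghqf byq pvgw cgrhz oqeys xbyc eksqi bfpk kze
Hunk 2: at line 1 remove [dos] add [tqu,cnkb] -> 15 lines: nmc cql tqu cnkb vabg pvxxb ghqf byq pvgw cgrhz oqeys xbyc eksqi bfpk kze
Hunk 3: at line 4 remove [vabg,pvxxb] add [pem,hfdzx] -> 15 lines: nmc cql tqu cnkb pem hfdzx ghqf byq pvgw cgrhz oqeys xbyc eksqi bfpk kze
Hunk 4: at line 13 remove [bfpk] add [cnih] -> 15 lines: nmc cql tqu cnkb pem hfdzx ghqf byq pvgw cgrhz oqeys xbyc eksqi cnih kze
Hunk 5: at line 11 remove [eksqi] add [fsc,jai] -> 16 lines: nmc cql tqu cnkb pem hfdzx ghqf byq pvgw cgrhz oqeys xbyc fsc jai cnih kze
Hunk 6: at line 1 remove [tqu,cnkb] add [smkeq,ekid,wcrn] -> 17 lines: nmc cql smkeq ekid wcrn pem hfdzx ghqf byq pvgw cgrhz oqeys xbyc fsc jai cnih kze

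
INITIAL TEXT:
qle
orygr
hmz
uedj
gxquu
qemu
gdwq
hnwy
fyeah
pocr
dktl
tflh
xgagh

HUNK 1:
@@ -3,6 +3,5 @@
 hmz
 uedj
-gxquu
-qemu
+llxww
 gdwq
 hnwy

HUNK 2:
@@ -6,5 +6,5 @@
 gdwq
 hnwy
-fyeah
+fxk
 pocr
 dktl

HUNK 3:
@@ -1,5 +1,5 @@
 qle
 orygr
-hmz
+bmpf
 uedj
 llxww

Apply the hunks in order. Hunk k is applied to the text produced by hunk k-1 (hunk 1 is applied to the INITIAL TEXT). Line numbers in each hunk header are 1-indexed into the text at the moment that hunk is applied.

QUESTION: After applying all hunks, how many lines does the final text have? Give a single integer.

Hunk 1: at line 3 remove [gxquu,qemu] add [llxww] -> 12 lines: qle orygr hmz uedj llxww gdwq hnwy fyeah pocr dktl tflh xgagh
Hunk 2: at line 6 remove [fyeah] add [fxk] -> 12 lines: qle orygr hmz uedj llxww gdwq hnwy fxk pocr dktl tflh xgagh
Hunk 3: at line 1 remove [hmz] add [bmpf] -> 12 lines: qle orygr bmpf uedj llxww gdwq hnwy fxk pocr dktl tflh xgagh
Final line count: 12

Answer: 12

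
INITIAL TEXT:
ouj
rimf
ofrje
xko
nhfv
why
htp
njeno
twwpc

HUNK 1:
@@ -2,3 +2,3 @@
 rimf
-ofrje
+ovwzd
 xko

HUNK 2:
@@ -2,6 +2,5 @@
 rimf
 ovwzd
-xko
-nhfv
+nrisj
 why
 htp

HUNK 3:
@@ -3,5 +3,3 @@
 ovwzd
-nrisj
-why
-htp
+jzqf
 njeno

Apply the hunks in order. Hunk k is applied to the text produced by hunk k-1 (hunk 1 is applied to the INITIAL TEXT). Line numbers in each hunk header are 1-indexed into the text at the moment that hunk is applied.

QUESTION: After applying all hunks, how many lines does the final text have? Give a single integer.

Answer: 6

Derivation:
Hunk 1: at line 2 remove [ofrje] add [ovwzd] -> 9 lines: ouj rimf ovwzd xko nhfv why htp njeno twwpc
Hunk 2: at line 2 remove [xko,nhfv] add [nrisj] -> 8 lines: ouj rimf ovwzd nrisj why htp njeno twwpc
Hunk 3: at line 3 remove [nrisj,why,htp] add [jzqf] -> 6 lines: ouj rimf ovwzd jzqf njeno twwpc
Final line count: 6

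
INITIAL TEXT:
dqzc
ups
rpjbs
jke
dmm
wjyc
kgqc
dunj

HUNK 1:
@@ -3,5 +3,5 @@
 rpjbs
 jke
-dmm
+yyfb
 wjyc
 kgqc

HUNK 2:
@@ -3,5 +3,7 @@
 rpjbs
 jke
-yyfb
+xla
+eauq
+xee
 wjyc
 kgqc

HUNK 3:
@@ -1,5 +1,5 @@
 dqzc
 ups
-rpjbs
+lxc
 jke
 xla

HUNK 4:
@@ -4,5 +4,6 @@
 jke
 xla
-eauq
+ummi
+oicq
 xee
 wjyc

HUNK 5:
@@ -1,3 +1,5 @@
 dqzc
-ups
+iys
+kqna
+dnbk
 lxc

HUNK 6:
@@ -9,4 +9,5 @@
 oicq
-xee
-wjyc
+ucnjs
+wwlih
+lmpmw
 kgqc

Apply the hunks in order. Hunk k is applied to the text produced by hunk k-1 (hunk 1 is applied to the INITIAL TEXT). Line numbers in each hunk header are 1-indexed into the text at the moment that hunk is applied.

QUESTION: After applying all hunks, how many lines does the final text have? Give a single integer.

Hunk 1: at line 3 remove [dmm] add [yyfb] -> 8 lines: dqzc ups rpjbs jke yyfb wjyc kgqc dunj
Hunk 2: at line 3 remove [yyfb] add [xla,eauq,xee] -> 10 lines: dqzc ups rpjbs jke xla eauq xee wjyc kgqc dunj
Hunk 3: at line 1 remove [rpjbs] add [lxc] -> 10 lines: dqzc ups lxc jke xla eauq xee wjyc kgqc dunj
Hunk 4: at line 4 remove [eauq] add [ummi,oicq] -> 11 lines: dqzc ups lxc jke xla ummi oicq xee wjyc kgqc dunj
Hunk 5: at line 1 remove [ups] add [iys,kqna,dnbk] -> 13 lines: dqzc iys kqna dnbk lxc jke xla ummi oicq xee wjyc kgqc dunj
Hunk 6: at line 9 remove [xee,wjyc] add [ucnjs,wwlih,lmpmw] -> 14 lines: dqzc iys kqna dnbk lxc jke xla ummi oicq ucnjs wwlih lmpmw kgqc dunj
Final line count: 14

Answer: 14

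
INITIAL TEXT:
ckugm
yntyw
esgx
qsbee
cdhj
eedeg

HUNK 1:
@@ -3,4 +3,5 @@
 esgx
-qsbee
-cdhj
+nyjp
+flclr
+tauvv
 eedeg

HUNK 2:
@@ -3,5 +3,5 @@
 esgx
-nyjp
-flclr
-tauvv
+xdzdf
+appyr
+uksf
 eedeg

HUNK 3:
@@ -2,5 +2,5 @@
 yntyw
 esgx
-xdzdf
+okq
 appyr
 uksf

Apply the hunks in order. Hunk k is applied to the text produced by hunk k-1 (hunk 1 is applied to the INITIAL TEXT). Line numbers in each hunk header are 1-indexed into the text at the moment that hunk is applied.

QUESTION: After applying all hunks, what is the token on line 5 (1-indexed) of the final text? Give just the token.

Answer: appyr

Derivation:
Hunk 1: at line 3 remove [qsbee,cdhj] add [nyjp,flclr,tauvv] -> 7 lines: ckugm yntyw esgx nyjp flclr tauvv eedeg
Hunk 2: at line 3 remove [nyjp,flclr,tauvv] add [xdzdf,appyr,uksf] -> 7 lines: ckugm yntyw esgx xdzdf appyr uksf eedeg
Hunk 3: at line 2 remove [xdzdf] add [okq] -> 7 lines: ckugm yntyw esgx okq appyr uksf eedeg
Final line 5: appyr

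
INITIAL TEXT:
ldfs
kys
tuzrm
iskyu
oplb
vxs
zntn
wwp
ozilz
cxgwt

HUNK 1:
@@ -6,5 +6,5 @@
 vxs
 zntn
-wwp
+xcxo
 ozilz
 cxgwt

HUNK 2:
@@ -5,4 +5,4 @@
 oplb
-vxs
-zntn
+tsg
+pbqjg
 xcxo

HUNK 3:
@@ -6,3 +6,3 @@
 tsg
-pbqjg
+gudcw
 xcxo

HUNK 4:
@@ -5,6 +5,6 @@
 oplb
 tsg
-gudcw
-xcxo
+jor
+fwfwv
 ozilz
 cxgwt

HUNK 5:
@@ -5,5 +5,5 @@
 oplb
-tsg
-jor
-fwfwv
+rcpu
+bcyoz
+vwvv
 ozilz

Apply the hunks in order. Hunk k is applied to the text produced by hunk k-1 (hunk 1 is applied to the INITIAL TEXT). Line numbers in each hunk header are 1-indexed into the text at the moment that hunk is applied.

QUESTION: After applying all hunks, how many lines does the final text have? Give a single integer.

Hunk 1: at line 6 remove [wwp] add [xcxo] -> 10 lines: ldfs kys tuzrm iskyu oplb vxs zntn xcxo ozilz cxgwt
Hunk 2: at line 5 remove [vxs,zntn] add [tsg,pbqjg] -> 10 lines: ldfs kys tuzrm iskyu oplb tsg pbqjg xcxo ozilz cxgwt
Hunk 3: at line 6 remove [pbqjg] add [gudcw] -> 10 lines: ldfs kys tuzrm iskyu oplb tsg gudcw xcxo ozilz cxgwt
Hunk 4: at line 5 remove [gudcw,xcxo] add [jor,fwfwv] -> 10 lines: ldfs kys tuzrm iskyu oplb tsg jor fwfwv ozilz cxgwt
Hunk 5: at line 5 remove [tsg,jor,fwfwv] add [rcpu,bcyoz,vwvv] -> 10 lines: ldfs kys tuzrm iskyu oplb rcpu bcyoz vwvv ozilz cxgwt
Final line count: 10

Answer: 10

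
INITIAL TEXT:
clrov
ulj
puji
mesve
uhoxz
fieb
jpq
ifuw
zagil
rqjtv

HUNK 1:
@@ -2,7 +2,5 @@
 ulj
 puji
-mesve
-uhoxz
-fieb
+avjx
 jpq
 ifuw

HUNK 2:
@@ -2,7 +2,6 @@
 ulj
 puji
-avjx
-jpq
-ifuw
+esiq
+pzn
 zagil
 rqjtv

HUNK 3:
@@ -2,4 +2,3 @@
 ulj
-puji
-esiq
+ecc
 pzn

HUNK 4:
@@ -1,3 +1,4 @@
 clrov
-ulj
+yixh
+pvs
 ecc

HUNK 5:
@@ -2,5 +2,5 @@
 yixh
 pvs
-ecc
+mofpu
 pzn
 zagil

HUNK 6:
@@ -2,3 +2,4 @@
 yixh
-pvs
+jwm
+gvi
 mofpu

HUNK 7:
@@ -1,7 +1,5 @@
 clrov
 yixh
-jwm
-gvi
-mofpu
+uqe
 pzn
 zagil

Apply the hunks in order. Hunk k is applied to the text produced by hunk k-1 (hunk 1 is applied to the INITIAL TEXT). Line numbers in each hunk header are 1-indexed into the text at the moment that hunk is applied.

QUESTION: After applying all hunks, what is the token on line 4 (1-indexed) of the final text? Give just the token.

Hunk 1: at line 2 remove [mesve,uhoxz,fieb] add [avjx] -> 8 lines: clrov ulj puji avjx jpq ifuw zagil rqjtv
Hunk 2: at line 2 remove [avjx,jpq,ifuw] add [esiq,pzn] -> 7 lines: clrov ulj puji esiq pzn zagil rqjtv
Hunk 3: at line 2 remove [puji,esiq] add [ecc] -> 6 lines: clrov ulj ecc pzn zagil rqjtv
Hunk 4: at line 1 remove [ulj] add [yixh,pvs] -> 7 lines: clrov yixh pvs ecc pzn zagil rqjtv
Hunk 5: at line 2 remove [ecc] add [mofpu] -> 7 lines: clrov yixh pvs mofpu pzn zagil rqjtv
Hunk 6: at line 2 remove [pvs] add [jwm,gvi] -> 8 lines: clrov yixh jwm gvi mofpu pzn zagil rqjtv
Hunk 7: at line 1 remove [jwm,gvi,mofpu] add [uqe] -> 6 lines: clrov yixh uqe pzn zagil rqjtv
Final line 4: pzn

Answer: pzn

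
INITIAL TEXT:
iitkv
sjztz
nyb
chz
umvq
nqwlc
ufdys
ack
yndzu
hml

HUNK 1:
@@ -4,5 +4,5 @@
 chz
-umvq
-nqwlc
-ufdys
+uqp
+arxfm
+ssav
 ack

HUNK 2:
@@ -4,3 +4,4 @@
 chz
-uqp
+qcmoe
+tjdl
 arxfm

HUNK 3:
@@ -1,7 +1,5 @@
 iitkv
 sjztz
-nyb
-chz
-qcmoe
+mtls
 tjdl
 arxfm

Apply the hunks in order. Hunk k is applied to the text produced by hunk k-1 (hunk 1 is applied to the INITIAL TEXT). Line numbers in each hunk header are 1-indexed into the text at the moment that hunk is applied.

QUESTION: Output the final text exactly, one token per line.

Hunk 1: at line 4 remove [umvq,nqwlc,ufdys] add [uqp,arxfm,ssav] -> 10 lines: iitkv sjztz nyb chz uqp arxfm ssav ack yndzu hml
Hunk 2: at line 4 remove [uqp] add [qcmoe,tjdl] -> 11 lines: iitkv sjztz nyb chz qcmoe tjdl arxfm ssav ack yndzu hml
Hunk 3: at line 1 remove [nyb,chz,qcmoe] add [mtls] -> 9 lines: iitkv sjztz mtls tjdl arxfm ssav ack yndzu hml

Answer: iitkv
sjztz
mtls
tjdl
arxfm
ssav
ack
yndzu
hml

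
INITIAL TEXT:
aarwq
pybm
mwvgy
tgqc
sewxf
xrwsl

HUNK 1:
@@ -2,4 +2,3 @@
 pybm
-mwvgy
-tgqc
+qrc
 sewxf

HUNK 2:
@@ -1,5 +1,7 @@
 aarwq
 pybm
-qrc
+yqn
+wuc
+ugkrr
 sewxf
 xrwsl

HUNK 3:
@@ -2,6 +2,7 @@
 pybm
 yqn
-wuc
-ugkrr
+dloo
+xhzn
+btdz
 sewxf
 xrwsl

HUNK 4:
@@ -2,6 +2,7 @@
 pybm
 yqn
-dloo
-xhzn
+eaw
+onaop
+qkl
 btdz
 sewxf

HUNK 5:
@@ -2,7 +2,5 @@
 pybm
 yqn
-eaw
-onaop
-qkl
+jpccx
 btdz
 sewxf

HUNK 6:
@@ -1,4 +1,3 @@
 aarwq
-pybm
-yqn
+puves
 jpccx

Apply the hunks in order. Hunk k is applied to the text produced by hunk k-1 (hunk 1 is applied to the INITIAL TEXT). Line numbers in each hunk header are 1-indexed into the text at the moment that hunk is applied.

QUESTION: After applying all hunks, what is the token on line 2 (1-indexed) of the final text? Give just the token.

Answer: puves

Derivation:
Hunk 1: at line 2 remove [mwvgy,tgqc] add [qrc] -> 5 lines: aarwq pybm qrc sewxf xrwsl
Hunk 2: at line 1 remove [qrc] add [yqn,wuc,ugkrr] -> 7 lines: aarwq pybm yqn wuc ugkrr sewxf xrwsl
Hunk 3: at line 2 remove [wuc,ugkrr] add [dloo,xhzn,btdz] -> 8 lines: aarwq pybm yqn dloo xhzn btdz sewxf xrwsl
Hunk 4: at line 2 remove [dloo,xhzn] add [eaw,onaop,qkl] -> 9 lines: aarwq pybm yqn eaw onaop qkl btdz sewxf xrwsl
Hunk 5: at line 2 remove [eaw,onaop,qkl] add [jpccx] -> 7 lines: aarwq pybm yqn jpccx btdz sewxf xrwsl
Hunk 6: at line 1 remove [pybm,yqn] add [puves] -> 6 lines: aarwq puves jpccx btdz sewxf xrwsl
Final line 2: puves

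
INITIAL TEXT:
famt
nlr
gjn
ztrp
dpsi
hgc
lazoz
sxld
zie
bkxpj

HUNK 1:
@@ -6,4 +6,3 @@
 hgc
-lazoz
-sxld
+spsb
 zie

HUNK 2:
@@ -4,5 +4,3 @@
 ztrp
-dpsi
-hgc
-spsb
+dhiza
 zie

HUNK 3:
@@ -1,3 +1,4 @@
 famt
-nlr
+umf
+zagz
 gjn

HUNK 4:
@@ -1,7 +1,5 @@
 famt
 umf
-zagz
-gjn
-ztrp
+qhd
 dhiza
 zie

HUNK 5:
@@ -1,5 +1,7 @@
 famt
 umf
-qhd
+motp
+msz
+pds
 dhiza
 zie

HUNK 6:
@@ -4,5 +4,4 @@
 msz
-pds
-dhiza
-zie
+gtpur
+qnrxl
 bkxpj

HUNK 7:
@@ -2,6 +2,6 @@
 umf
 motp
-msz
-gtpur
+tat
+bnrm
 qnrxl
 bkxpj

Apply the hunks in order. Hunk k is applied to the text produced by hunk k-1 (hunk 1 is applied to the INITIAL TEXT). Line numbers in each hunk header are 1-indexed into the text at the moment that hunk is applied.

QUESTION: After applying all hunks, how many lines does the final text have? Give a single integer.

Hunk 1: at line 6 remove [lazoz,sxld] add [spsb] -> 9 lines: famt nlr gjn ztrp dpsi hgc spsb zie bkxpj
Hunk 2: at line 4 remove [dpsi,hgc,spsb] add [dhiza] -> 7 lines: famt nlr gjn ztrp dhiza zie bkxpj
Hunk 3: at line 1 remove [nlr] add [umf,zagz] -> 8 lines: famt umf zagz gjn ztrp dhiza zie bkxpj
Hunk 4: at line 1 remove [zagz,gjn,ztrp] add [qhd] -> 6 lines: famt umf qhd dhiza zie bkxpj
Hunk 5: at line 1 remove [qhd] add [motp,msz,pds] -> 8 lines: famt umf motp msz pds dhiza zie bkxpj
Hunk 6: at line 4 remove [pds,dhiza,zie] add [gtpur,qnrxl] -> 7 lines: famt umf motp msz gtpur qnrxl bkxpj
Hunk 7: at line 2 remove [msz,gtpur] add [tat,bnrm] -> 7 lines: famt umf motp tat bnrm qnrxl bkxpj
Final line count: 7

Answer: 7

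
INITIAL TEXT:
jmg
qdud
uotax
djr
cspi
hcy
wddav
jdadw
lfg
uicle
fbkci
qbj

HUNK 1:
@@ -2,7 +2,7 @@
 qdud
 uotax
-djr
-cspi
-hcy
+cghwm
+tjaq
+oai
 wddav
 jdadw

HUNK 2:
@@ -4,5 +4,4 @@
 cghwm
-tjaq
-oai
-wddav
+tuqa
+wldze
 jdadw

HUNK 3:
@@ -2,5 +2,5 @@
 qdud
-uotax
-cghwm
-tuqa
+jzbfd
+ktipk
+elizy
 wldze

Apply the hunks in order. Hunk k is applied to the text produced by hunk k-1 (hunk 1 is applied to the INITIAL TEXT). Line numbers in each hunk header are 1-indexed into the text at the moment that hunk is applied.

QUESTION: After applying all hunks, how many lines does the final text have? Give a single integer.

Hunk 1: at line 2 remove [djr,cspi,hcy] add [cghwm,tjaq,oai] -> 12 lines: jmg qdud uotax cghwm tjaq oai wddav jdadw lfg uicle fbkci qbj
Hunk 2: at line 4 remove [tjaq,oai,wddav] add [tuqa,wldze] -> 11 lines: jmg qdud uotax cghwm tuqa wldze jdadw lfg uicle fbkci qbj
Hunk 3: at line 2 remove [uotax,cghwm,tuqa] add [jzbfd,ktipk,elizy] -> 11 lines: jmg qdud jzbfd ktipk elizy wldze jdadw lfg uicle fbkci qbj
Final line count: 11

Answer: 11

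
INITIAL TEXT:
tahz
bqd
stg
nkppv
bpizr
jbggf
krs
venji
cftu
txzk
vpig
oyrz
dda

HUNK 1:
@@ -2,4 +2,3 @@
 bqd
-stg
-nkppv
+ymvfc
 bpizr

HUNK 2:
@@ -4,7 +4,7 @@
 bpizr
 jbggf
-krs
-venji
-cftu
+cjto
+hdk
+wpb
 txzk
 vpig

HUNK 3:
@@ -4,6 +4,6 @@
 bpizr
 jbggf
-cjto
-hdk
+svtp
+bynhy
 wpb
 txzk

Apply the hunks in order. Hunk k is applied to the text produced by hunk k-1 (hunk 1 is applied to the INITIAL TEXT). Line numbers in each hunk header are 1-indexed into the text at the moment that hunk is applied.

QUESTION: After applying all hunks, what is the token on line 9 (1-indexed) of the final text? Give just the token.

Answer: txzk

Derivation:
Hunk 1: at line 2 remove [stg,nkppv] add [ymvfc] -> 12 lines: tahz bqd ymvfc bpizr jbggf krs venji cftu txzk vpig oyrz dda
Hunk 2: at line 4 remove [krs,venji,cftu] add [cjto,hdk,wpb] -> 12 lines: tahz bqd ymvfc bpizr jbggf cjto hdk wpb txzk vpig oyrz dda
Hunk 3: at line 4 remove [cjto,hdk] add [svtp,bynhy] -> 12 lines: tahz bqd ymvfc bpizr jbggf svtp bynhy wpb txzk vpig oyrz dda
Final line 9: txzk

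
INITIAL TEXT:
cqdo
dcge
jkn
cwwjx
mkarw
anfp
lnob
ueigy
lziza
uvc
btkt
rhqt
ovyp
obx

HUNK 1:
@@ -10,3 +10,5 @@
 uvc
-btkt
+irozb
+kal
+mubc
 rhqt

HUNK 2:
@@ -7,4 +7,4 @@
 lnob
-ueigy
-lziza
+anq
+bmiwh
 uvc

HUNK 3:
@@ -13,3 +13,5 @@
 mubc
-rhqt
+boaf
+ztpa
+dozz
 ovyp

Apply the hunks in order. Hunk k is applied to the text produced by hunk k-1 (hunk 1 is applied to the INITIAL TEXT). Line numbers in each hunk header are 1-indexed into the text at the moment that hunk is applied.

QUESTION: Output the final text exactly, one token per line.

Answer: cqdo
dcge
jkn
cwwjx
mkarw
anfp
lnob
anq
bmiwh
uvc
irozb
kal
mubc
boaf
ztpa
dozz
ovyp
obx

Derivation:
Hunk 1: at line 10 remove [btkt] add [irozb,kal,mubc] -> 16 lines: cqdo dcge jkn cwwjx mkarw anfp lnob ueigy lziza uvc irozb kal mubc rhqt ovyp obx
Hunk 2: at line 7 remove [ueigy,lziza] add [anq,bmiwh] -> 16 lines: cqdo dcge jkn cwwjx mkarw anfp lnob anq bmiwh uvc irozb kal mubc rhqt ovyp obx
Hunk 3: at line 13 remove [rhqt] add [boaf,ztpa,dozz] -> 18 lines: cqdo dcge jkn cwwjx mkarw anfp lnob anq bmiwh uvc irozb kal mubc boaf ztpa dozz ovyp obx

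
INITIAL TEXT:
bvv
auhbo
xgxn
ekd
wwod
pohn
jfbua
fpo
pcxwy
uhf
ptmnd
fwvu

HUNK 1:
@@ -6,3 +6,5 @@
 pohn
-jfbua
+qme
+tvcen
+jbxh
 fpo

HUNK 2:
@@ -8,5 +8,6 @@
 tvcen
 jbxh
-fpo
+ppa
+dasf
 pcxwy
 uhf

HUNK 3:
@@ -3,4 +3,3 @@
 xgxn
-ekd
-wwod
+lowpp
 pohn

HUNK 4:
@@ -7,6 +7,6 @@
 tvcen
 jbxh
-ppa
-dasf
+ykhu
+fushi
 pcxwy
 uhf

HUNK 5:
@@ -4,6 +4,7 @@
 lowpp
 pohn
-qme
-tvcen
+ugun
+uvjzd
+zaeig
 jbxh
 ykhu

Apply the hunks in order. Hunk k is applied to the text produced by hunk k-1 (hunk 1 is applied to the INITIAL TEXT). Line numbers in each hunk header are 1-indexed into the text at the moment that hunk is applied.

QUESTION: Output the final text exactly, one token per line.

Answer: bvv
auhbo
xgxn
lowpp
pohn
ugun
uvjzd
zaeig
jbxh
ykhu
fushi
pcxwy
uhf
ptmnd
fwvu

Derivation:
Hunk 1: at line 6 remove [jfbua] add [qme,tvcen,jbxh] -> 14 lines: bvv auhbo xgxn ekd wwod pohn qme tvcen jbxh fpo pcxwy uhf ptmnd fwvu
Hunk 2: at line 8 remove [fpo] add [ppa,dasf] -> 15 lines: bvv auhbo xgxn ekd wwod pohn qme tvcen jbxh ppa dasf pcxwy uhf ptmnd fwvu
Hunk 3: at line 3 remove [ekd,wwod] add [lowpp] -> 14 lines: bvv auhbo xgxn lowpp pohn qme tvcen jbxh ppa dasf pcxwy uhf ptmnd fwvu
Hunk 4: at line 7 remove [ppa,dasf] add [ykhu,fushi] -> 14 lines: bvv auhbo xgxn lowpp pohn qme tvcen jbxh ykhu fushi pcxwy uhf ptmnd fwvu
Hunk 5: at line 4 remove [qme,tvcen] add [ugun,uvjzd,zaeig] -> 15 lines: bvv auhbo xgxn lowpp pohn ugun uvjzd zaeig jbxh ykhu fushi pcxwy uhf ptmnd fwvu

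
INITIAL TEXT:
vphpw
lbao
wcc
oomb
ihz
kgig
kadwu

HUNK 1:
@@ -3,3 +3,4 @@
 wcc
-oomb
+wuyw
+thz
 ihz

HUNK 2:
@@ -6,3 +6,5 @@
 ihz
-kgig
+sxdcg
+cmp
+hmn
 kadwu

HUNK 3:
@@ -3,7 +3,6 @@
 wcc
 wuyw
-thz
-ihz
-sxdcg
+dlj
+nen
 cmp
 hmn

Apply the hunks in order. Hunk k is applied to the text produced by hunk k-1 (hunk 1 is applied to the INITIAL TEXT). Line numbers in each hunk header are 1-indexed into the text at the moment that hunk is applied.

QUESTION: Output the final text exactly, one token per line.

Answer: vphpw
lbao
wcc
wuyw
dlj
nen
cmp
hmn
kadwu

Derivation:
Hunk 1: at line 3 remove [oomb] add [wuyw,thz] -> 8 lines: vphpw lbao wcc wuyw thz ihz kgig kadwu
Hunk 2: at line 6 remove [kgig] add [sxdcg,cmp,hmn] -> 10 lines: vphpw lbao wcc wuyw thz ihz sxdcg cmp hmn kadwu
Hunk 3: at line 3 remove [thz,ihz,sxdcg] add [dlj,nen] -> 9 lines: vphpw lbao wcc wuyw dlj nen cmp hmn kadwu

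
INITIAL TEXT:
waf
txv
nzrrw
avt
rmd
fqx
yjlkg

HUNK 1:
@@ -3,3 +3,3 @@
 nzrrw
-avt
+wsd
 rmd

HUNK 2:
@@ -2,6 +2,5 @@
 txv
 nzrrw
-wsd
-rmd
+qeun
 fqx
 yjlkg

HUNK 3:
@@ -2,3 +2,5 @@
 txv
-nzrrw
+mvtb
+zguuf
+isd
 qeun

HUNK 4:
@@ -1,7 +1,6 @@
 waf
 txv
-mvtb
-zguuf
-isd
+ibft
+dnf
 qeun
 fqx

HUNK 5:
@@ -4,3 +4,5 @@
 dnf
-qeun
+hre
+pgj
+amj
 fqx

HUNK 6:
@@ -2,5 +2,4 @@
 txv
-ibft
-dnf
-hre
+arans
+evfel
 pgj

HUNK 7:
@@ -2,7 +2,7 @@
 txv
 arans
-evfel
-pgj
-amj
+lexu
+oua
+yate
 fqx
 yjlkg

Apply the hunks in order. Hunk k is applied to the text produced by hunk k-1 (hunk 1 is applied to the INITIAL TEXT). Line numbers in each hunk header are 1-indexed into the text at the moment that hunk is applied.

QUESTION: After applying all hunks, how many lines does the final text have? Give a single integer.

Hunk 1: at line 3 remove [avt] add [wsd] -> 7 lines: waf txv nzrrw wsd rmd fqx yjlkg
Hunk 2: at line 2 remove [wsd,rmd] add [qeun] -> 6 lines: waf txv nzrrw qeun fqx yjlkg
Hunk 3: at line 2 remove [nzrrw] add [mvtb,zguuf,isd] -> 8 lines: waf txv mvtb zguuf isd qeun fqx yjlkg
Hunk 4: at line 1 remove [mvtb,zguuf,isd] add [ibft,dnf] -> 7 lines: waf txv ibft dnf qeun fqx yjlkg
Hunk 5: at line 4 remove [qeun] add [hre,pgj,amj] -> 9 lines: waf txv ibft dnf hre pgj amj fqx yjlkg
Hunk 6: at line 2 remove [ibft,dnf,hre] add [arans,evfel] -> 8 lines: waf txv arans evfel pgj amj fqx yjlkg
Hunk 7: at line 2 remove [evfel,pgj,amj] add [lexu,oua,yate] -> 8 lines: waf txv arans lexu oua yate fqx yjlkg
Final line count: 8

Answer: 8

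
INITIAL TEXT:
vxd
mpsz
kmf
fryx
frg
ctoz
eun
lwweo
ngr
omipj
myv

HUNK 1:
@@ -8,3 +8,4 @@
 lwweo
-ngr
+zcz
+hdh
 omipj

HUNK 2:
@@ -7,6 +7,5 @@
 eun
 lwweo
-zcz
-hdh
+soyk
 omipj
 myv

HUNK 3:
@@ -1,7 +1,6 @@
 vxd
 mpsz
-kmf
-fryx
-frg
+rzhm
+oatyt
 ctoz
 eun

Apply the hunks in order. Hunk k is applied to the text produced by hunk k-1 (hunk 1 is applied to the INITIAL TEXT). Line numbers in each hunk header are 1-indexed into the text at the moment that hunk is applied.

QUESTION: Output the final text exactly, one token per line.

Answer: vxd
mpsz
rzhm
oatyt
ctoz
eun
lwweo
soyk
omipj
myv

Derivation:
Hunk 1: at line 8 remove [ngr] add [zcz,hdh] -> 12 lines: vxd mpsz kmf fryx frg ctoz eun lwweo zcz hdh omipj myv
Hunk 2: at line 7 remove [zcz,hdh] add [soyk] -> 11 lines: vxd mpsz kmf fryx frg ctoz eun lwweo soyk omipj myv
Hunk 3: at line 1 remove [kmf,fryx,frg] add [rzhm,oatyt] -> 10 lines: vxd mpsz rzhm oatyt ctoz eun lwweo soyk omipj myv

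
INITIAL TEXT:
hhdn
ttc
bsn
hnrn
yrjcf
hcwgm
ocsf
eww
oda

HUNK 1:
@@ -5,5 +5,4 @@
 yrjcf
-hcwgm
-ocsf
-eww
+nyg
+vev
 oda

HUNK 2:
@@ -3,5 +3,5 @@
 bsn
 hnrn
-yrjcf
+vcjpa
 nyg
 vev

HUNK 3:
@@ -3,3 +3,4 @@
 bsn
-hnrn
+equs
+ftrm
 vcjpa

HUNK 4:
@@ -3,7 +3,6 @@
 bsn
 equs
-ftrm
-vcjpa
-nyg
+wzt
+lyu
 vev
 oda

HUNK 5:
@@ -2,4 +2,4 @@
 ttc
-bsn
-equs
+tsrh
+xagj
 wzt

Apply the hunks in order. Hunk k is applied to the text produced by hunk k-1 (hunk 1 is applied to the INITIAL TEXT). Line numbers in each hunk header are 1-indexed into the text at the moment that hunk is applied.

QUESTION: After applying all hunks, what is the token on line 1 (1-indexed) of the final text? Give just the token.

Hunk 1: at line 5 remove [hcwgm,ocsf,eww] add [nyg,vev] -> 8 lines: hhdn ttc bsn hnrn yrjcf nyg vev oda
Hunk 2: at line 3 remove [yrjcf] add [vcjpa] -> 8 lines: hhdn ttc bsn hnrn vcjpa nyg vev oda
Hunk 3: at line 3 remove [hnrn] add [equs,ftrm] -> 9 lines: hhdn ttc bsn equs ftrm vcjpa nyg vev oda
Hunk 4: at line 3 remove [ftrm,vcjpa,nyg] add [wzt,lyu] -> 8 lines: hhdn ttc bsn equs wzt lyu vev oda
Hunk 5: at line 2 remove [bsn,equs] add [tsrh,xagj] -> 8 lines: hhdn ttc tsrh xagj wzt lyu vev oda
Final line 1: hhdn

Answer: hhdn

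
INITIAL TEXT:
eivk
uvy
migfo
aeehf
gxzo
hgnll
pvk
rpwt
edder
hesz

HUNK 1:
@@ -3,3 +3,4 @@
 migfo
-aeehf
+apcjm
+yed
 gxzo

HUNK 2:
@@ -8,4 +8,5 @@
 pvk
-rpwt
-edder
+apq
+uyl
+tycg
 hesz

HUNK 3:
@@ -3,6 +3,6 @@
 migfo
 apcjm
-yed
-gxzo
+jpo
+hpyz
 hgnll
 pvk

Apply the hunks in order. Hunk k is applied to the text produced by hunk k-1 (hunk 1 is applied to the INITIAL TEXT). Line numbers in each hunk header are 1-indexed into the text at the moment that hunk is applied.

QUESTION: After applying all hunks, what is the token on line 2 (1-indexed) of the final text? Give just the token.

Hunk 1: at line 3 remove [aeehf] add [apcjm,yed] -> 11 lines: eivk uvy migfo apcjm yed gxzo hgnll pvk rpwt edder hesz
Hunk 2: at line 8 remove [rpwt,edder] add [apq,uyl,tycg] -> 12 lines: eivk uvy migfo apcjm yed gxzo hgnll pvk apq uyl tycg hesz
Hunk 3: at line 3 remove [yed,gxzo] add [jpo,hpyz] -> 12 lines: eivk uvy migfo apcjm jpo hpyz hgnll pvk apq uyl tycg hesz
Final line 2: uvy

Answer: uvy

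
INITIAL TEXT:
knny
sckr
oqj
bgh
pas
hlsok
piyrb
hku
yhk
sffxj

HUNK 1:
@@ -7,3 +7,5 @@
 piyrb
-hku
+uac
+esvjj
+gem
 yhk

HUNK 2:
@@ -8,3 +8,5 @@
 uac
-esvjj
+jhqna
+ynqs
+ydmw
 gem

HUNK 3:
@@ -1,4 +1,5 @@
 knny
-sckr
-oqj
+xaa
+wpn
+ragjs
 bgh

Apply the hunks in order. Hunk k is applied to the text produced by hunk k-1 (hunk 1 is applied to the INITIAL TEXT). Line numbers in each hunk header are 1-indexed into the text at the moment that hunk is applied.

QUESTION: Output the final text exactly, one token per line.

Answer: knny
xaa
wpn
ragjs
bgh
pas
hlsok
piyrb
uac
jhqna
ynqs
ydmw
gem
yhk
sffxj

Derivation:
Hunk 1: at line 7 remove [hku] add [uac,esvjj,gem] -> 12 lines: knny sckr oqj bgh pas hlsok piyrb uac esvjj gem yhk sffxj
Hunk 2: at line 8 remove [esvjj] add [jhqna,ynqs,ydmw] -> 14 lines: knny sckr oqj bgh pas hlsok piyrb uac jhqna ynqs ydmw gem yhk sffxj
Hunk 3: at line 1 remove [sckr,oqj] add [xaa,wpn,ragjs] -> 15 lines: knny xaa wpn ragjs bgh pas hlsok piyrb uac jhqna ynqs ydmw gem yhk sffxj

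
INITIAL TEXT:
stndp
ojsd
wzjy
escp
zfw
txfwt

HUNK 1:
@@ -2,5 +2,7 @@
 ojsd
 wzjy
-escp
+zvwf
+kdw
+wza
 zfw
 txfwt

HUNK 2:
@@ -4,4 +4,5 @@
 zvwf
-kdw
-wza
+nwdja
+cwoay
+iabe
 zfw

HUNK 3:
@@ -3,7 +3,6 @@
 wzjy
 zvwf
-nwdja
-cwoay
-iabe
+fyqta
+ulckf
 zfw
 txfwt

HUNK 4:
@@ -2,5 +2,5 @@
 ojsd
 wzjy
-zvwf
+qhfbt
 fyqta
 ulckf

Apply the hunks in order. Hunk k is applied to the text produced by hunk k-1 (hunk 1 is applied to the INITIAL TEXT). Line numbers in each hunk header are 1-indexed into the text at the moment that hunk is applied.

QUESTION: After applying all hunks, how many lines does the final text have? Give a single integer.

Hunk 1: at line 2 remove [escp] add [zvwf,kdw,wza] -> 8 lines: stndp ojsd wzjy zvwf kdw wza zfw txfwt
Hunk 2: at line 4 remove [kdw,wza] add [nwdja,cwoay,iabe] -> 9 lines: stndp ojsd wzjy zvwf nwdja cwoay iabe zfw txfwt
Hunk 3: at line 3 remove [nwdja,cwoay,iabe] add [fyqta,ulckf] -> 8 lines: stndp ojsd wzjy zvwf fyqta ulckf zfw txfwt
Hunk 4: at line 2 remove [zvwf] add [qhfbt] -> 8 lines: stndp ojsd wzjy qhfbt fyqta ulckf zfw txfwt
Final line count: 8

Answer: 8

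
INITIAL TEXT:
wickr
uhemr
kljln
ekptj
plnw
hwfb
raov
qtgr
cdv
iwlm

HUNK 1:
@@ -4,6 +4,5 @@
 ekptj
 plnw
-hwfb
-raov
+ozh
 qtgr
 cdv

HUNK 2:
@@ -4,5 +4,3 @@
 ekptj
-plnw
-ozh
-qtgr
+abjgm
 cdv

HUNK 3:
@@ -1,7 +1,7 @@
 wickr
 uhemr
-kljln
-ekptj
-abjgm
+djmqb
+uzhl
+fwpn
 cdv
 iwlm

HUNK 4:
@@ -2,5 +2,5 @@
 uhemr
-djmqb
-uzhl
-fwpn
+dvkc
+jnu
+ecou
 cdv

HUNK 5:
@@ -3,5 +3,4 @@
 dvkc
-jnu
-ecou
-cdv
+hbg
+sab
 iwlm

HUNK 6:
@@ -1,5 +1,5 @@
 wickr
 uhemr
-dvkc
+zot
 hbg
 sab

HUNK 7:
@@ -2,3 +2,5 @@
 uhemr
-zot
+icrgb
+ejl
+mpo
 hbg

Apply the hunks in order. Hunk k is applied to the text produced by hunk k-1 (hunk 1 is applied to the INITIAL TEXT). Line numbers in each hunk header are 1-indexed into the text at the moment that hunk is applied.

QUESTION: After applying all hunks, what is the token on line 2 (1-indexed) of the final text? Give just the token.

Hunk 1: at line 4 remove [hwfb,raov] add [ozh] -> 9 lines: wickr uhemr kljln ekptj plnw ozh qtgr cdv iwlm
Hunk 2: at line 4 remove [plnw,ozh,qtgr] add [abjgm] -> 7 lines: wickr uhemr kljln ekptj abjgm cdv iwlm
Hunk 3: at line 1 remove [kljln,ekptj,abjgm] add [djmqb,uzhl,fwpn] -> 7 lines: wickr uhemr djmqb uzhl fwpn cdv iwlm
Hunk 4: at line 2 remove [djmqb,uzhl,fwpn] add [dvkc,jnu,ecou] -> 7 lines: wickr uhemr dvkc jnu ecou cdv iwlm
Hunk 5: at line 3 remove [jnu,ecou,cdv] add [hbg,sab] -> 6 lines: wickr uhemr dvkc hbg sab iwlm
Hunk 6: at line 1 remove [dvkc] add [zot] -> 6 lines: wickr uhemr zot hbg sab iwlm
Hunk 7: at line 2 remove [zot] add [icrgb,ejl,mpo] -> 8 lines: wickr uhemr icrgb ejl mpo hbg sab iwlm
Final line 2: uhemr

Answer: uhemr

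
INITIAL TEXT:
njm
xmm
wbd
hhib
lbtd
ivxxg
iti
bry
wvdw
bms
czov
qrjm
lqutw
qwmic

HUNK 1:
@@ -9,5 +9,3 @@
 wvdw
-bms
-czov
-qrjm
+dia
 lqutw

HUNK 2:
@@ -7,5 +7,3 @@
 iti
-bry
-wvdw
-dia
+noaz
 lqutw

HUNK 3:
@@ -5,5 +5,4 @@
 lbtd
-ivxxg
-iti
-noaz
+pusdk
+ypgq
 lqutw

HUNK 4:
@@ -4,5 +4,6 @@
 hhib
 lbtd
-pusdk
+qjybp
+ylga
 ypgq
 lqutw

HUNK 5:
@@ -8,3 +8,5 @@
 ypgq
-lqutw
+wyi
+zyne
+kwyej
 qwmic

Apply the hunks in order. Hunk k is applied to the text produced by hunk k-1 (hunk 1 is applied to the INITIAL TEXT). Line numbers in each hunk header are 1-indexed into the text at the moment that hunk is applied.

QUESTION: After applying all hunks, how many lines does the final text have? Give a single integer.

Hunk 1: at line 9 remove [bms,czov,qrjm] add [dia] -> 12 lines: njm xmm wbd hhib lbtd ivxxg iti bry wvdw dia lqutw qwmic
Hunk 2: at line 7 remove [bry,wvdw,dia] add [noaz] -> 10 lines: njm xmm wbd hhib lbtd ivxxg iti noaz lqutw qwmic
Hunk 3: at line 5 remove [ivxxg,iti,noaz] add [pusdk,ypgq] -> 9 lines: njm xmm wbd hhib lbtd pusdk ypgq lqutw qwmic
Hunk 4: at line 4 remove [pusdk] add [qjybp,ylga] -> 10 lines: njm xmm wbd hhib lbtd qjybp ylga ypgq lqutw qwmic
Hunk 5: at line 8 remove [lqutw] add [wyi,zyne,kwyej] -> 12 lines: njm xmm wbd hhib lbtd qjybp ylga ypgq wyi zyne kwyej qwmic
Final line count: 12

Answer: 12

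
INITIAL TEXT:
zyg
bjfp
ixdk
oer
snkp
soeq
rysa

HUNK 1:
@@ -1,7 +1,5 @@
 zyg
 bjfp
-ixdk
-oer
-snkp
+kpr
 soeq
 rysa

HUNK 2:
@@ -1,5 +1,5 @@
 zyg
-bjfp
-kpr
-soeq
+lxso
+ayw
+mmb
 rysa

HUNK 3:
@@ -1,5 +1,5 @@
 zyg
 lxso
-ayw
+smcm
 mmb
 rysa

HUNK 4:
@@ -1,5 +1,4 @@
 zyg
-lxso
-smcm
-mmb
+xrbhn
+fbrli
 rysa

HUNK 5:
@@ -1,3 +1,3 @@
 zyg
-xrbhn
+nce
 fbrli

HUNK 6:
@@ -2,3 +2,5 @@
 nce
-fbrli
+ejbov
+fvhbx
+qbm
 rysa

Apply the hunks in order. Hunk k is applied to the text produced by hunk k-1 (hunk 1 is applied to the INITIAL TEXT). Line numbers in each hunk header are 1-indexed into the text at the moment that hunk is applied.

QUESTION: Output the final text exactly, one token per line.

Hunk 1: at line 1 remove [ixdk,oer,snkp] add [kpr] -> 5 lines: zyg bjfp kpr soeq rysa
Hunk 2: at line 1 remove [bjfp,kpr,soeq] add [lxso,ayw,mmb] -> 5 lines: zyg lxso ayw mmb rysa
Hunk 3: at line 1 remove [ayw] add [smcm] -> 5 lines: zyg lxso smcm mmb rysa
Hunk 4: at line 1 remove [lxso,smcm,mmb] add [xrbhn,fbrli] -> 4 lines: zyg xrbhn fbrli rysa
Hunk 5: at line 1 remove [xrbhn] add [nce] -> 4 lines: zyg nce fbrli rysa
Hunk 6: at line 2 remove [fbrli] add [ejbov,fvhbx,qbm] -> 6 lines: zyg nce ejbov fvhbx qbm rysa

Answer: zyg
nce
ejbov
fvhbx
qbm
rysa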